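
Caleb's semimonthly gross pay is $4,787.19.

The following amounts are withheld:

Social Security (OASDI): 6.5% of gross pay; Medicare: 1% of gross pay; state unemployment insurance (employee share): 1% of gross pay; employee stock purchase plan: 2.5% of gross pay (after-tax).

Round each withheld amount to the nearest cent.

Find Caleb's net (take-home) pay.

State unemployment insurance (employee share): $4,787.19 × 0.01 = $47.87
Medicare: $4,787.19 × 0.01 = $47.87
Social Security (OASDI): $4,787.19 × 0.065 = $311.17
Employee stock purchase plan: $4,787.19 × 0.025 = $119.68
Total deductions = $47.87 + $47.87 + $311.17 + $119.68 = $526.59
Net pay = $4,787.19 − $526.59 = $4,260.60

$4,260.60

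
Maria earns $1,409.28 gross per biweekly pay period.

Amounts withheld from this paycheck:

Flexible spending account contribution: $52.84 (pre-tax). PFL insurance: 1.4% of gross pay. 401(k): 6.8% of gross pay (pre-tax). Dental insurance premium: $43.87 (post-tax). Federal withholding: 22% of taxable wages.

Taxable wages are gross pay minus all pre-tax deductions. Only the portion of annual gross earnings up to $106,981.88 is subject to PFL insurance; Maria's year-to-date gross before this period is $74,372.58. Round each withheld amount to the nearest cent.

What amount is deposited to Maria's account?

Flexible spending account contribution: $52.84
401(k): $1,409.28 × 0.068 = $95.83
Pre-tax total = $52.84 + $95.83 = $148.67
Taxable wages = $1,409.28 − $148.67 = $1,260.61
Federal withholding: $1,260.61 × 0.22 = $277.33
PFL insurance: cap not yet reached, full $1,409.28 is subject → $1,409.28 × 0.014 = $19.73
Dental insurance premium: $43.87
Total deductions = $52.84 + $95.83 + $277.33 + $19.73 + $43.87 = $489.60
Net pay = $1,409.28 − $489.60 = $919.68

$919.68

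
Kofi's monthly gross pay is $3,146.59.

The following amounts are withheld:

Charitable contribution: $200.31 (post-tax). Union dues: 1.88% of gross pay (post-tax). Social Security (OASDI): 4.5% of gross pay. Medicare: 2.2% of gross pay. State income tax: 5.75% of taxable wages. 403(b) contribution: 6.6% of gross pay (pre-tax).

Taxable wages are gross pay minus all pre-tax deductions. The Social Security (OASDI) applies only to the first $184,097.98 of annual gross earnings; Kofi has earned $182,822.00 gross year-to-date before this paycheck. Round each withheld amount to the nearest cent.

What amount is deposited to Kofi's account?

$2,383.82

403(b) contribution: $3,146.59 × 0.066 = $207.67
Taxable wages = $3,146.59 − $207.67 = $2,938.92
State income tax: $2,938.92 × 0.0575 = $168.99
Medicare: $3,146.59 × 0.022 = $69.22
Social Security (OASDI): only $184,097.98 − $182,822.00 = $1,275.98 of this check is subject → $1,275.98 × 0.045 = $57.42
Charitable contribution: $200.31
Union dues: $3,146.59 × 0.0188 = $59.16
Total deductions = $207.67 + $168.99 + $69.22 + $57.42 + $200.31 + $59.16 = $762.77
Net pay = $3,146.59 − $762.77 = $2,383.82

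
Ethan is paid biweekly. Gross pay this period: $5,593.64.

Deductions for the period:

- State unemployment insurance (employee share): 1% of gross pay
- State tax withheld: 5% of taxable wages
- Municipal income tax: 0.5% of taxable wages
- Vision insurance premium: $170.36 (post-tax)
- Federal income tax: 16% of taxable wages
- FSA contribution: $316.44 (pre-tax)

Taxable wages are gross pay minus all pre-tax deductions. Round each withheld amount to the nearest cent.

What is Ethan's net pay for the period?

FSA contribution: $316.44
Taxable wages = $5,593.64 − $316.44 = $5,277.20
Federal income tax: $5,277.20 × 0.16 = $844.35
Municipal income tax: $5,277.20 × 0.005 = $26.39
State tax withheld: $5,277.20 × 0.05 = $263.86
State unemployment insurance (employee share): $5,593.64 × 0.01 = $55.94
Vision insurance premium: $170.36
Total deductions = $316.44 + $844.35 + $26.39 + $263.86 + $55.94 + $170.36 = $1,677.34
Net pay = $5,593.64 − $1,677.34 = $3,916.30

$3,916.30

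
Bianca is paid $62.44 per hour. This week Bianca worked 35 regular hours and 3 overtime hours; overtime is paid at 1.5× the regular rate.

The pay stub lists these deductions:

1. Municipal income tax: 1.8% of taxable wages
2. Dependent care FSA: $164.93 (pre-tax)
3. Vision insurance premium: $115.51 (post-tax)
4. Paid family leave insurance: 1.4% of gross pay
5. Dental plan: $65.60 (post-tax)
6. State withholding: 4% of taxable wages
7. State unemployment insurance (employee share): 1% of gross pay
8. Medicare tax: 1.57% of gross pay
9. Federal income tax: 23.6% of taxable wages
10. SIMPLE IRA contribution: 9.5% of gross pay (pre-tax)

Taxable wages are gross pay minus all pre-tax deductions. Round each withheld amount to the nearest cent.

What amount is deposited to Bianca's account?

Regular pay: 35 × $62.44 = $2185.40
Overtime pay: 3 × $62.44 × 1.5 = $280.98
Gross pay = $2185.40 + $280.98 = $2466.38
SIMPLE IRA contribution: $2466.38 × 0.095 = $234.31
Dependent care FSA: $164.93
Pre-tax total = $234.31 + $164.93 = $399.24
Taxable wages = $2466.38 − $399.24 = $2067.14
Federal income tax: $2067.14 × 0.236 = $487.85
State withholding: $2067.14 × 0.04 = $82.69
Municipal income tax: $2067.14 × 0.018 = $37.21
Medicare tax: $2466.38 × 0.0157 = $38.72
State unemployment insurance (employee share): $2466.38 × 0.01 = $24.66
Paid family leave insurance: $2466.38 × 0.014 = $34.53
Dental plan: $65.60
Vision insurance premium: $115.51
Total deductions = $234.31 + $164.93 + $487.85 + $82.69 + $37.21 + $38.72 + $24.66 + $34.53 + $65.60 + $115.51 = $1286.01
Net pay = $2466.38 − $1286.01 = $1180.37

$1180.37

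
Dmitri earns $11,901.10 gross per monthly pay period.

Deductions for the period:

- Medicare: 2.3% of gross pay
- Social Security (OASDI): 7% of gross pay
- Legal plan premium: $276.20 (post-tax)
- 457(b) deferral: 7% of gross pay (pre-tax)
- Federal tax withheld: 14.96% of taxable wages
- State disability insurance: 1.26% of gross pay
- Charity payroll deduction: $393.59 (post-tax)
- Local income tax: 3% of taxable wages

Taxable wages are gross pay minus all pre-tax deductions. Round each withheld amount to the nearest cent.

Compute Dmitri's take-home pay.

$7,153.65

457(b) deferral: $11,901.10 × 0.07 = $833.08
Taxable wages = $11,901.10 − $833.08 = $11,068.02
Local income tax: $11,068.02 × 0.03 = $332.04
Federal tax withheld: $11,068.02 × 0.1496 = $1,655.78
Medicare: $11,901.10 × 0.023 = $273.73
State disability insurance: $11,901.10 × 0.0126 = $149.95
Social Security (OASDI): $11,901.10 × 0.07 = $833.08
Charity payroll deduction: $393.59
Legal plan premium: $276.20
Total deductions = $833.08 + $332.04 + $1,655.78 + $273.73 + $149.95 + $833.08 + $393.59 + $276.20 = $4,747.45
Net pay = $11,901.10 − $4,747.45 = $7,153.65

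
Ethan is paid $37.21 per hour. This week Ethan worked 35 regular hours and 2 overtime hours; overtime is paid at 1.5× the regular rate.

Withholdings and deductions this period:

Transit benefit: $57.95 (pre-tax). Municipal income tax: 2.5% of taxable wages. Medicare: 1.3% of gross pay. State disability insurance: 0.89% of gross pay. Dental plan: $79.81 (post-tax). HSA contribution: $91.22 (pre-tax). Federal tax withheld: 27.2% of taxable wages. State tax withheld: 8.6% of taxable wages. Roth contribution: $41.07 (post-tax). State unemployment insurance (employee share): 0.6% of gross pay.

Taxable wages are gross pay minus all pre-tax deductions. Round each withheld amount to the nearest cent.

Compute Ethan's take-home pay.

$620.07

Regular pay: 35 × $37.21 = $1,302.35
Overtime pay: 2 × $37.21 × 1.5 = $111.63
Gross pay = $1,302.35 + $111.63 = $1,413.98
HSA contribution: $91.22
Transit benefit: $57.95
Pre-tax total = $91.22 + $57.95 = $149.17
Taxable wages = $1,413.98 − $149.17 = $1,264.81
State tax withheld: $1,264.81 × 0.086 = $108.77
Municipal income tax: $1,264.81 × 0.025 = $31.62
Federal tax withheld: $1,264.81 × 0.272 = $344.03
State unemployment insurance (employee share): $1,413.98 × 0.006 = $8.48
State disability insurance: $1,413.98 × 0.0089 = $12.58
Medicare: $1,413.98 × 0.013 = $18.38
Roth contribution: $41.07
Dental plan: $79.81
Total deductions = $91.22 + $57.95 + $108.77 + $31.62 + $344.03 + $8.48 + $12.58 + $18.38 + $41.07 + $79.81 = $793.91
Net pay = $1,413.98 − $793.91 = $620.07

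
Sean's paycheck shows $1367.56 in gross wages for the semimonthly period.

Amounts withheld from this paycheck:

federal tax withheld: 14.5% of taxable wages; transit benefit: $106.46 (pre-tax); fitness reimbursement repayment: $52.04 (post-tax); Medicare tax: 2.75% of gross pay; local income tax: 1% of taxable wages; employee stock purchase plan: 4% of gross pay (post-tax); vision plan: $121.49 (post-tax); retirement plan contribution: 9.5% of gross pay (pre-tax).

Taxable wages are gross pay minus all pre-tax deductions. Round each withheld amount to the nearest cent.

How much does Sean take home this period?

Transit benefit: $106.46
Retirement plan contribution: $1367.56 × 0.095 = $129.92
Pre-tax total = $106.46 + $129.92 = $236.38
Taxable wages = $1367.56 − $236.38 = $1131.18
Federal tax withheld: $1131.18 × 0.145 = $164.02
Local income tax: $1131.18 × 0.01 = $11.31
Medicare tax: $1367.56 × 0.0275 = $37.61
Employee stock purchase plan: $1367.56 × 0.04 = $54.70
Vision plan: $121.49
Fitness reimbursement repayment: $52.04
Total deductions = $106.46 + $129.92 + $164.02 + $11.31 + $37.61 + $54.70 + $121.49 + $52.04 = $677.55
Net pay = $1367.56 − $677.55 = $690.01

$690.01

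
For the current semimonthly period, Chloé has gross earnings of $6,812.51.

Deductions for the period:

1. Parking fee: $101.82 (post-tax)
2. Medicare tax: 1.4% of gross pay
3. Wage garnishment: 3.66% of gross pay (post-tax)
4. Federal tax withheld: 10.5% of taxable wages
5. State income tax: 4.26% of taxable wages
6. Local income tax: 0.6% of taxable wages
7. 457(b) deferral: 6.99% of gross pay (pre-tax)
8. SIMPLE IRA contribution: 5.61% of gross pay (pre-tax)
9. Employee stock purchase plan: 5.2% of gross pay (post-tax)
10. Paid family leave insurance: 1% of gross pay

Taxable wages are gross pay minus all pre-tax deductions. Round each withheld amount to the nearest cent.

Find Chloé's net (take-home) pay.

$4,170.67

SIMPLE IRA contribution: $6,812.51 × 0.0561 = $382.18
457(b) deferral: $6,812.51 × 0.0699 = $476.19
Pre-tax total = $382.18 + $476.19 = $858.37
Taxable wages = $6,812.51 − $858.37 = $5,954.14
State income tax: $5,954.14 × 0.0426 = $253.65
Local income tax: $5,954.14 × 0.006 = $35.72
Federal tax withheld: $5,954.14 × 0.105 = $625.18
Medicare tax: $6,812.51 × 0.014 = $95.38
Paid family leave insurance: $6,812.51 × 0.01 = $68.13
Wage garnishment: $6,812.51 × 0.0366 = $249.34
Parking fee: $101.82
Employee stock purchase plan: $6,812.51 × 0.052 = $354.25
Total deductions = $382.18 + $476.19 + $253.65 + $35.72 + $625.18 + $95.38 + $68.13 + $249.34 + $101.82 + $354.25 = $2,641.84
Net pay = $6,812.51 − $2,641.84 = $4,170.67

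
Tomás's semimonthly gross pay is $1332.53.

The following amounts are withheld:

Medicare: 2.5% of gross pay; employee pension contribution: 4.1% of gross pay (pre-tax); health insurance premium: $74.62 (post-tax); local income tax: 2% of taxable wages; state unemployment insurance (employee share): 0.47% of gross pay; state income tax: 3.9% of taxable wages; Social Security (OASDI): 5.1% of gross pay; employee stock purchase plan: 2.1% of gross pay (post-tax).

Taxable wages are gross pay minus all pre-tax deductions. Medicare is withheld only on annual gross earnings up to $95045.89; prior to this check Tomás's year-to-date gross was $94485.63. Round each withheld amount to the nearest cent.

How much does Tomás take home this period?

$1011.67

Employee pension contribution: $1332.53 × 0.041 = $54.63
Taxable wages = $1332.53 − $54.63 = $1277.90
State income tax: $1277.90 × 0.039 = $49.84
Local income tax: $1277.90 × 0.02 = $25.56
Medicare: only $95045.89 − $94485.63 = $560.26 of this check is subject → $560.26 × 0.025 = $14.01
State unemployment insurance (employee share): $1332.53 × 0.0047 = $6.26
Social Security (OASDI): $1332.53 × 0.051 = $67.96
Employee stock purchase plan: $1332.53 × 0.021 = $27.98
Health insurance premium: $74.62
Total deductions = $54.63 + $49.84 + $25.56 + $14.01 + $6.26 + $67.96 + $27.98 + $74.62 = $320.86
Net pay = $1332.53 − $320.86 = $1011.67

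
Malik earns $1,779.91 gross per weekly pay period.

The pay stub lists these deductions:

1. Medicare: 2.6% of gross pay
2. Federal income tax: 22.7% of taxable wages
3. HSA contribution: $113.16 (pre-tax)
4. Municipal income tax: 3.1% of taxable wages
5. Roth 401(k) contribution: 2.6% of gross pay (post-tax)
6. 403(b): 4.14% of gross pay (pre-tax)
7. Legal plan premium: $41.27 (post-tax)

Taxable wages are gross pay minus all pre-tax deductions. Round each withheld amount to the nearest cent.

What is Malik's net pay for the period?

HSA contribution: $113.16
403(b): $1,779.91 × 0.0414 = $73.69
Pre-tax total = $113.16 + $73.69 = $186.85
Taxable wages = $1,779.91 − $186.85 = $1,593.06
Municipal income tax: $1,593.06 × 0.031 = $49.38
Federal income tax: $1,593.06 × 0.227 = $361.62
Medicare: $1,779.91 × 0.026 = $46.28
Legal plan premium: $41.27
Roth 401(k) contribution: $1,779.91 × 0.026 = $46.28
Total deductions = $113.16 + $73.69 + $49.38 + $361.62 + $46.28 + $41.27 + $46.28 = $731.68
Net pay = $1,779.91 − $731.68 = $1,048.23

$1,048.23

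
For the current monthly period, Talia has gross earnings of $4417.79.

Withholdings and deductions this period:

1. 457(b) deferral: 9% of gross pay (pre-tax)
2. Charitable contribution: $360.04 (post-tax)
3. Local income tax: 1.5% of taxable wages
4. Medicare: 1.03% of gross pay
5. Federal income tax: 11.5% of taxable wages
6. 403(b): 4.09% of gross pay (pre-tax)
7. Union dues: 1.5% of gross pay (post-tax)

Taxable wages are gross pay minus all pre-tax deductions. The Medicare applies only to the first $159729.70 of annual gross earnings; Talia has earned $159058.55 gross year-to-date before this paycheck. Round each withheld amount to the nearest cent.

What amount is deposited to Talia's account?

$2907.15

457(b) deferral: $4417.79 × 0.09 = $397.60
403(b): $4417.79 × 0.0409 = $180.69
Pre-tax total = $397.60 + $180.69 = $578.29
Taxable wages = $4417.79 − $578.29 = $3839.50
Federal income tax: $3839.50 × 0.115 = $441.54
Local income tax: $3839.50 × 0.015 = $57.59
Medicare: only $159729.70 − $159058.55 = $671.15 of this check is subject → $671.15 × 0.0103 = $6.91
Charitable contribution: $360.04
Union dues: $4417.79 × 0.015 = $66.27
Total deductions = $397.60 + $180.69 + $441.54 + $57.59 + $6.91 + $360.04 + $66.27 = $1510.64
Net pay = $4417.79 − $1510.64 = $2907.15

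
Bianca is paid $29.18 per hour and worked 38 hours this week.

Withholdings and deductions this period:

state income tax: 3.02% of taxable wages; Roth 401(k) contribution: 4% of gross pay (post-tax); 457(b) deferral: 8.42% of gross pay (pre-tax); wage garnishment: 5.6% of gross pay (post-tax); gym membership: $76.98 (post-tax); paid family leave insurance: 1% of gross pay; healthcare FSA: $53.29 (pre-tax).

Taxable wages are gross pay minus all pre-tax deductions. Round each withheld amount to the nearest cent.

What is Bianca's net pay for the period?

$738.61

Gross pay: 38 × $29.18 = $1108.84
Healthcare FSA: $53.29
457(b) deferral: $1108.84 × 0.0842 = $93.36
Pre-tax total = $53.29 + $93.36 = $146.65
Taxable wages = $1108.84 − $146.65 = $962.19
State income tax: $962.19 × 0.0302 = $29.06
Paid family leave insurance: $1108.84 × 0.01 = $11.09
Roth 401(k) contribution: $1108.84 × 0.04 = $44.35
Wage garnishment: $1108.84 × 0.056 = $62.10
Gym membership: $76.98
Total deductions = $53.29 + $93.36 + $29.06 + $11.09 + $44.35 + $62.10 + $76.98 = $370.23
Net pay = $1108.84 − $370.23 = $738.61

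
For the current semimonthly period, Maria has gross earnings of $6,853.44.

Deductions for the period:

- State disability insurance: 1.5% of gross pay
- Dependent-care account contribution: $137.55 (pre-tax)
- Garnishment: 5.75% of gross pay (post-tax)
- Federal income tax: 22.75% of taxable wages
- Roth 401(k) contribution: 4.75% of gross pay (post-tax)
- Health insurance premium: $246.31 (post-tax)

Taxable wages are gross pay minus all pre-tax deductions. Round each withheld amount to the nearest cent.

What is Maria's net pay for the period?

Dependent-care account contribution: $137.55
Taxable wages = $6,853.44 − $137.55 = $6,715.89
Federal income tax: $6,715.89 × 0.2275 = $1,527.86
State disability insurance: $6,853.44 × 0.015 = $102.80
Roth 401(k) contribution: $6,853.44 × 0.0475 = $325.54
Garnishment: $6,853.44 × 0.0575 = $394.07
Health insurance premium: $246.31
Total deductions = $137.55 + $1,527.86 + $102.80 + $325.54 + $394.07 + $246.31 = $2,734.13
Net pay = $6,853.44 − $2,734.13 = $4,119.31

$4,119.31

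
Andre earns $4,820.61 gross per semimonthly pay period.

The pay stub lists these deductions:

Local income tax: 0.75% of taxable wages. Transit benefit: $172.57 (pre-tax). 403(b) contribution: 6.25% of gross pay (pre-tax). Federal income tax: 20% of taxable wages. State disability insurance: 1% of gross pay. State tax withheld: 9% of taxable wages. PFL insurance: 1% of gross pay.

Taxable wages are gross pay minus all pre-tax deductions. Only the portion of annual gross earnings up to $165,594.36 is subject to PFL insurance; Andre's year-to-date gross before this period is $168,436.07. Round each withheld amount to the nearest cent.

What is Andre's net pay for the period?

403(b) contribution: $4,820.61 × 0.0625 = $301.29
Transit benefit: $172.57
Pre-tax total = $301.29 + $172.57 = $473.86
Taxable wages = $4,820.61 − $473.86 = $4,346.75
State tax withheld: $4,346.75 × 0.09 = $391.21
Local income tax: $4,346.75 × 0.0075 = $32.60
Federal income tax: $4,346.75 × 0.2 = $869.35
PFL insurance: annual cap $165,594.36 already reached (YTD $168,436.07), so $0.00
State disability insurance: $4,820.61 × 0.01 = $48.21
Total deductions = $301.29 + $172.57 + $391.21 + $32.60 + $869.35 + $0.00 + $48.21 = $1,815.23
Net pay = $4,820.61 − $1,815.23 = $3,005.38

$3,005.38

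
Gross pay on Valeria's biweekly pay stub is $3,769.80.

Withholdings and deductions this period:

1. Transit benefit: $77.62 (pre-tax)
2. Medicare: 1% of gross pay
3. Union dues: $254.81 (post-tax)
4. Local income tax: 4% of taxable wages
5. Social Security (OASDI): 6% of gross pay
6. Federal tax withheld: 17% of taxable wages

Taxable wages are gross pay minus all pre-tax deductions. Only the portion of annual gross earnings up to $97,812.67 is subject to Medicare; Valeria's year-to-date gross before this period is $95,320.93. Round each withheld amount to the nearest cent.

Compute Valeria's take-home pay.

$2,410.90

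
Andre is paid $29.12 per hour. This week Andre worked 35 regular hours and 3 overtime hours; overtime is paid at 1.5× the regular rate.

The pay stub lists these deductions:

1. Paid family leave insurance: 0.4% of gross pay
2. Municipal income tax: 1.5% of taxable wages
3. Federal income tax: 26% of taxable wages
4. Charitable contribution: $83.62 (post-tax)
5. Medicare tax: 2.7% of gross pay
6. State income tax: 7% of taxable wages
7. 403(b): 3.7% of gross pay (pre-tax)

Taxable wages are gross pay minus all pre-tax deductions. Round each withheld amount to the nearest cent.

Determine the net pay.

$606.24

Regular pay: 35 × $29.12 = $1019.20
Overtime pay: 3 × $29.12 × 1.5 = $131.04
Gross pay = $1019.20 + $131.04 = $1150.24
403(b): $1150.24 × 0.037 = $42.56
Taxable wages = $1150.24 − $42.56 = $1107.68
Municipal income tax: $1107.68 × 0.015 = $16.62
Federal income tax: $1107.68 × 0.26 = $288.00
State income tax: $1107.68 × 0.07 = $77.54
Medicare tax: $1150.24 × 0.027 = $31.06
Paid family leave insurance: $1150.24 × 0.004 = $4.60
Charitable contribution: $83.62
Total deductions = $42.56 + $16.62 + $288.00 + $77.54 + $31.06 + $4.60 + $83.62 = $544.00
Net pay = $1150.24 − $544.00 = $606.24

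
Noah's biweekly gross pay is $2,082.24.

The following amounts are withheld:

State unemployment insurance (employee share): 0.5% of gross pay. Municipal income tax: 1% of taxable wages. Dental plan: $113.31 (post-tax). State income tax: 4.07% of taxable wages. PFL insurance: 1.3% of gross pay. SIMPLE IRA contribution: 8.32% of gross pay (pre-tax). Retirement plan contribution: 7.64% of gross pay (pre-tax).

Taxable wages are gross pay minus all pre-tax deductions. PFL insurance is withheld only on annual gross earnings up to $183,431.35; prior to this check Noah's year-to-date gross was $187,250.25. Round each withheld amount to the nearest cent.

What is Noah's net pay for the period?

SIMPLE IRA contribution: $2,082.24 × 0.0832 = $173.24
Retirement plan contribution: $2,082.24 × 0.0764 = $159.08
Pre-tax total = $173.24 + $159.08 = $332.32
Taxable wages = $2,082.24 − $332.32 = $1,749.92
Municipal income tax: $1,749.92 × 0.01 = $17.50
State income tax: $1,749.92 × 0.0407 = $71.22
State unemployment insurance (employee share): $2,082.24 × 0.005 = $10.41
PFL insurance: annual cap $183,431.35 already reached (YTD $187,250.25), so $0.00
Dental plan: $113.31
Total deductions = $173.24 + $159.08 + $17.50 + $71.22 + $10.41 + $0.00 + $113.31 = $544.76
Net pay = $2,082.24 − $544.76 = $1,537.48

$1,537.48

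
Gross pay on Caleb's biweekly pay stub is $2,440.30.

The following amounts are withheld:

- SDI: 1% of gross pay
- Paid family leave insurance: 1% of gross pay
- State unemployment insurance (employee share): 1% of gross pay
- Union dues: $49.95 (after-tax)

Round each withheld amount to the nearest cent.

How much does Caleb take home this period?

State unemployment insurance (employee share): $2,440.30 × 0.01 = $24.40
Paid family leave insurance: $2,440.30 × 0.01 = $24.40
SDI: $2,440.30 × 0.01 = $24.40
Union dues: $49.95
Total deductions = $24.40 + $24.40 + $24.40 + $49.95 = $123.15
Net pay = $2,440.30 − $123.15 = $2,317.15

$2,317.15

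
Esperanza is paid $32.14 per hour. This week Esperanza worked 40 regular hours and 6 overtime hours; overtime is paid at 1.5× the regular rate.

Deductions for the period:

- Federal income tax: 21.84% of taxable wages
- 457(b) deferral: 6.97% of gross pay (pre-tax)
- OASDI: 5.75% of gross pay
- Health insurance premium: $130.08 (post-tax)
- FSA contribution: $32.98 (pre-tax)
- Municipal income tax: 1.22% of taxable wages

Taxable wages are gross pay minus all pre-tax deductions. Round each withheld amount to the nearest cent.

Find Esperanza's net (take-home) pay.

Regular pay: 40 × $32.14 = $1285.60
Overtime pay: 6 × $32.14 × 1.5 = $289.26
Gross pay = $1285.60 + $289.26 = $1574.86
457(b) deferral: $1574.86 × 0.0697 = $109.77
FSA contribution: $32.98
Pre-tax total = $109.77 + $32.98 = $142.75
Taxable wages = $1574.86 − $142.75 = $1432.11
Municipal income tax: $1432.11 × 0.0122 = $17.47
Federal income tax: $1432.11 × 0.2184 = $312.77
OASDI: $1574.86 × 0.0575 = $90.55
Health insurance premium: $130.08
Total deductions = $109.77 + $32.98 + $17.47 + $312.77 + $90.55 + $130.08 = $693.62
Net pay = $1574.86 − $693.62 = $881.24

$881.24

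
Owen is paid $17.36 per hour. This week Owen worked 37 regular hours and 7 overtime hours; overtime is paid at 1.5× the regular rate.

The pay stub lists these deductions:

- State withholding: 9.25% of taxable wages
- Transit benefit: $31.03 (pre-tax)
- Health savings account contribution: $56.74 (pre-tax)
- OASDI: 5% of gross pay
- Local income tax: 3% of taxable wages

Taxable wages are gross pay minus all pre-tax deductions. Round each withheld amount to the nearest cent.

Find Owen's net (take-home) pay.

$605.34

Regular pay: 37 × $17.36 = $642.32
Overtime pay: 7 × $17.36 × 1.5 = $182.28
Gross pay = $642.32 + $182.28 = $824.60
Health savings account contribution: $56.74
Transit benefit: $31.03
Pre-tax total = $56.74 + $31.03 = $87.77
Taxable wages = $824.60 − $87.77 = $736.83
Local income tax: $736.83 × 0.03 = $22.10
State withholding: $736.83 × 0.0925 = $68.16
OASDI: $824.60 × 0.05 = $41.23
Total deductions = $56.74 + $31.03 + $22.10 + $68.16 + $41.23 = $219.26
Net pay = $824.60 − $219.26 = $605.34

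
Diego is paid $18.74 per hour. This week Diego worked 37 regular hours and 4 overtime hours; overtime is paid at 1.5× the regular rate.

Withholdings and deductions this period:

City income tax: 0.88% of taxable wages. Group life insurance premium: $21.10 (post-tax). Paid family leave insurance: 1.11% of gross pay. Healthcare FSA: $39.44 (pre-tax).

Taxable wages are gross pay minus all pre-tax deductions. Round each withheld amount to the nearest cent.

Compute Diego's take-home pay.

$729.60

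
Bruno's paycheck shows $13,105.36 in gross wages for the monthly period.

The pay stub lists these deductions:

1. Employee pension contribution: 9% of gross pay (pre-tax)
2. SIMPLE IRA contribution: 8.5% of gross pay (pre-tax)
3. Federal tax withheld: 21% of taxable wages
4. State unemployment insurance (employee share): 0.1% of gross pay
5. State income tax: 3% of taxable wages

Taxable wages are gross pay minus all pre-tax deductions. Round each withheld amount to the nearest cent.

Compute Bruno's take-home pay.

$8,203.95

Employee pension contribution: $13,105.36 × 0.09 = $1,179.48
SIMPLE IRA contribution: $13,105.36 × 0.085 = $1,113.96
Pre-tax total = $1,179.48 + $1,113.96 = $2,293.44
Taxable wages = $13,105.36 − $2,293.44 = $10,811.92
Federal tax withheld: $10,811.92 × 0.21 = $2,270.50
State income tax: $10,811.92 × 0.03 = $324.36
State unemployment insurance (employee share): $13,105.36 × 0.001 = $13.11
Total deductions = $1,179.48 + $1,113.96 + $2,270.50 + $324.36 + $13.11 = $4,901.41
Net pay = $13,105.36 − $4,901.41 = $8,203.95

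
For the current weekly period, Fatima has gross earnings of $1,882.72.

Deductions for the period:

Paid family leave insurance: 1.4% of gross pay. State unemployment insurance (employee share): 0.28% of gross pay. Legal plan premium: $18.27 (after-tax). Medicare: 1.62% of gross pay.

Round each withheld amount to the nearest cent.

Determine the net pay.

$1,802.32

State unemployment insurance (employee share): $1,882.72 × 0.0028 = $5.27
Medicare: $1,882.72 × 0.0162 = $30.50
Paid family leave insurance: $1,882.72 × 0.014 = $26.36
Legal plan premium: $18.27
Total deductions = $5.27 + $30.50 + $26.36 + $18.27 = $80.40
Net pay = $1,882.72 − $80.40 = $1,802.32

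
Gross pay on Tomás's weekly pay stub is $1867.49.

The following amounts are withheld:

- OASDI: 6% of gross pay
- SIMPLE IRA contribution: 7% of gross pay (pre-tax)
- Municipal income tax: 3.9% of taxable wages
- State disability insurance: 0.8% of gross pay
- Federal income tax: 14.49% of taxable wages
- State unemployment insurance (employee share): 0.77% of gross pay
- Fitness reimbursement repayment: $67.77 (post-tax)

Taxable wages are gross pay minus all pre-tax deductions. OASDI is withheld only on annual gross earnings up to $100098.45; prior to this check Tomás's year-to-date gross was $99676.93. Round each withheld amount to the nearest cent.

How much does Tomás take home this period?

SIMPLE IRA contribution: $1867.49 × 0.07 = $130.72
Taxable wages = $1867.49 − $130.72 = $1736.77
Municipal income tax: $1736.77 × 0.039 = $67.73
Federal income tax: $1736.77 × 0.1449 = $251.66
OASDI: only $100098.45 − $99676.93 = $421.52 of this check is subject → $421.52 × 0.06 = $25.29
State disability insurance: $1867.49 × 0.008 = $14.94
State unemployment insurance (employee share): $1867.49 × 0.0077 = $14.38
Fitness reimbursement repayment: $67.77
Total deductions = $130.72 + $67.73 + $251.66 + $25.29 + $14.94 + $14.38 + $67.77 = $572.49
Net pay = $1867.49 − $572.49 = $1295.00

$1295.00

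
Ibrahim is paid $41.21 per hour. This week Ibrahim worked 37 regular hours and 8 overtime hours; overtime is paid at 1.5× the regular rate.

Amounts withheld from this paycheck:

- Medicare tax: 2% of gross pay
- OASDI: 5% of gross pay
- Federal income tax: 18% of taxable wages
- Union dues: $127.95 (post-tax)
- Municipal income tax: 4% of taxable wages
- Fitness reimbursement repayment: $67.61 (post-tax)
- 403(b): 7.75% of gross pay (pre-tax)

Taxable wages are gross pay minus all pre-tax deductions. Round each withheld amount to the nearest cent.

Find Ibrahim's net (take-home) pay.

$1,116.08

Regular pay: 37 × $41.21 = $1,524.77
Overtime pay: 8 × $41.21 × 1.5 = $494.52
Gross pay = $1,524.77 + $494.52 = $2,019.29
403(b): $2,019.29 × 0.0775 = $156.49
Taxable wages = $2,019.29 − $156.49 = $1,862.80
Municipal income tax: $1,862.80 × 0.04 = $74.51
Federal income tax: $1,862.80 × 0.18 = $335.30
Medicare tax: $2,019.29 × 0.02 = $40.39
OASDI: $2,019.29 × 0.05 = $100.96
Fitness reimbursement repayment: $67.61
Union dues: $127.95
Total deductions = $156.49 + $74.51 + $335.30 + $40.39 + $100.96 + $67.61 + $127.95 = $903.21
Net pay = $2,019.29 − $903.21 = $1,116.08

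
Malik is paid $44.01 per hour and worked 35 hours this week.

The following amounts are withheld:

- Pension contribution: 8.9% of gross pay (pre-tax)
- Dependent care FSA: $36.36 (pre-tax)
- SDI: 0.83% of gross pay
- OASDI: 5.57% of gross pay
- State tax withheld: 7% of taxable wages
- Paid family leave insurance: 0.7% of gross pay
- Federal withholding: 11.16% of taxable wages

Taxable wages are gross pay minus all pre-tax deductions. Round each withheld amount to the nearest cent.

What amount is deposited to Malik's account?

Gross pay: 35 × $44.01 = $1,540.35
Pension contribution: $1,540.35 × 0.089 = $137.09
Dependent care FSA: $36.36
Pre-tax total = $137.09 + $36.36 = $173.45
Taxable wages = $1,540.35 − $173.45 = $1,366.90
State tax withheld: $1,366.90 × 0.07 = $95.68
Federal withholding: $1,366.90 × 0.1116 = $152.55
OASDI: $1,540.35 × 0.0557 = $85.80
Paid family leave insurance: $1,540.35 × 0.007 = $10.78
SDI: $1,540.35 × 0.0083 = $12.78
Total deductions = $137.09 + $36.36 + $95.68 + $152.55 + $85.80 + $10.78 + $12.78 = $531.04
Net pay = $1,540.35 − $531.04 = $1,009.31

$1,009.31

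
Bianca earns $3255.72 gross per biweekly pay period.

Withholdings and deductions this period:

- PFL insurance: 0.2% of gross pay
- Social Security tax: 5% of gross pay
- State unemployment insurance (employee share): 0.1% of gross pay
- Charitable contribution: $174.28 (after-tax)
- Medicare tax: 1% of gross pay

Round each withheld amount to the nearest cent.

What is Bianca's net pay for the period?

$2876.32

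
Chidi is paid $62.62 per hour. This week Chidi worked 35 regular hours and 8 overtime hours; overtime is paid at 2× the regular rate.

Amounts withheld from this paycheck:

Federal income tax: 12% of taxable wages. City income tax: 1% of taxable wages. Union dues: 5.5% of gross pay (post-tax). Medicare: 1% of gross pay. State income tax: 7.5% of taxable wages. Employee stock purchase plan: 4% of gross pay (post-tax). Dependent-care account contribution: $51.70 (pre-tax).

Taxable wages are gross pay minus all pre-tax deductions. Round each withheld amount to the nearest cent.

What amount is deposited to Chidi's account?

$2162.50

Regular pay: 35 × $62.62 = $2191.70
Overtime pay: 8 × $62.62 × 2 = $1001.92
Gross pay = $2191.70 + $1001.92 = $3193.62
Dependent-care account contribution: $51.70
Taxable wages = $3193.62 − $51.70 = $3141.92
City income tax: $3141.92 × 0.01 = $31.42
State income tax: $3141.92 × 0.075 = $235.64
Federal income tax: $3141.92 × 0.12 = $377.03
Medicare: $3193.62 × 0.01 = $31.94
Employee stock purchase plan: $3193.62 × 0.04 = $127.74
Union dues: $3193.62 × 0.055 = $175.65
Total deductions = $51.70 + $31.42 + $235.64 + $377.03 + $31.94 + $127.74 + $175.65 = $1031.12
Net pay = $3193.62 − $1031.12 = $2162.50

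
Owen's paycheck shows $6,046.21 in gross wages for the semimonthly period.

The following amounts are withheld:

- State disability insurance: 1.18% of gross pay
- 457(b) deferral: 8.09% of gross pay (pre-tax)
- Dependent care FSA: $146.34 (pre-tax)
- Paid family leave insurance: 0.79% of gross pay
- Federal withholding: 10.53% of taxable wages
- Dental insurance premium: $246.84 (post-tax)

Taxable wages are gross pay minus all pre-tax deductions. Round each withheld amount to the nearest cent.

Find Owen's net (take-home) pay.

Dependent care FSA: $146.34
457(b) deferral: $6,046.21 × 0.0809 = $489.14
Pre-tax total = $146.34 + $489.14 = $635.48
Taxable wages = $6,046.21 − $635.48 = $5,410.73
Federal withholding: $5,410.73 × 0.1053 = $569.75
Paid family leave insurance: $6,046.21 × 0.0079 = $47.77
State disability insurance: $6,046.21 × 0.0118 = $71.35
Dental insurance premium: $246.84
Total deductions = $146.34 + $489.14 + $569.75 + $47.77 + $71.35 + $246.84 = $1,571.19
Net pay = $6,046.21 − $1,571.19 = $4,475.02

$4,475.02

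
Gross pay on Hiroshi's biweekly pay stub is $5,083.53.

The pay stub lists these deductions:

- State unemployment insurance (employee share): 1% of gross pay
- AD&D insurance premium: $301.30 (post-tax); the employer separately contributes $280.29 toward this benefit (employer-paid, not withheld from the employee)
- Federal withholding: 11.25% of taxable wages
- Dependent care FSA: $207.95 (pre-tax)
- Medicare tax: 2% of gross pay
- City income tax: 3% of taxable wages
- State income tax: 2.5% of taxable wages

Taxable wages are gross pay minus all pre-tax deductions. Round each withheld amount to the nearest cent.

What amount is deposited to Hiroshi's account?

Dependent care FSA: $207.95
Taxable wages = $5,083.53 − $207.95 = $4,875.58
City income tax: $4,875.58 × 0.03 = $146.27
State income tax: $4,875.58 × 0.025 = $121.89
Federal withholding: $4,875.58 × 0.1125 = $548.50
State unemployment insurance (employee share): $5,083.53 × 0.01 = $50.84
Medicare tax: $5,083.53 × 0.02 = $101.67
AD&D insurance premium: $301.30
(Employer's $280.29 toward AD&D insurance premium is not withheld from the employee.)
Total deductions = $207.95 + $146.27 + $121.89 + $548.50 + $50.84 + $101.67 + $301.30 = $1,478.42
Net pay = $5,083.53 − $1,478.42 = $3,605.11

$3,605.11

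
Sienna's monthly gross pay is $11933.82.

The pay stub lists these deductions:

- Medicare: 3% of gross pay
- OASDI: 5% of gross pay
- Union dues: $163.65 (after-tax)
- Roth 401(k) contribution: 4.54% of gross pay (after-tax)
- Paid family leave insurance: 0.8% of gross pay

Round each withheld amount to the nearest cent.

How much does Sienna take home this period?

$10178.20

Paid family leave insurance: $11933.82 × 0.008 = $95.47
Medicare: $11933.82 × 0.03 = $358.01
OASDI: $11933.82 × 0.05 = $596.69
Roth 401(k) contribution: $11933.82 × 0.0454 = $541.80
Union dues: $163.65
Total deductions = $95.47 + $358.01 + $596.69 + $541.80 + $163.65 = $1755.62
Net pay = $11933.82 − $1755.62 = $10178.20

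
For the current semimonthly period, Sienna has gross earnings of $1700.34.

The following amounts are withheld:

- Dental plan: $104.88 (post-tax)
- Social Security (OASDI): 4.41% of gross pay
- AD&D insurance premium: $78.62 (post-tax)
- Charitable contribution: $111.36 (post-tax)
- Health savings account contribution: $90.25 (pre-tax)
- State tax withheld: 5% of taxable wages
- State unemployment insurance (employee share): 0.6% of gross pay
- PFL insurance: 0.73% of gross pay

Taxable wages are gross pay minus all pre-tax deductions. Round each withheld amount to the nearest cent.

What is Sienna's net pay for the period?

$1137.14

Health savings account contribution: $90.25
Taxable wages = $1700.34 − $90.25 = $1610.09
State tax withheld: $1610.09 × 0.05 = $80.50
State unemployment insurance (employee share): $1700.34 × 0.006 = $10.20
Social Security (OASDI): $1700.34 × 0.0441 = $74.98
PFL insurance: $1700.34 × 0.0073 = $12.41
Dental plan: $104.88
Charitable contribution: $111.36
AD&D insurance premium: $78.62
Total deductions = $90.25 + $80.50 + $10.20 + $74.98 + $12.41 + $104.88 + $111.36 + $78.62 = $563.20
Net pay = $1700.34 − $563.20 = $1137.14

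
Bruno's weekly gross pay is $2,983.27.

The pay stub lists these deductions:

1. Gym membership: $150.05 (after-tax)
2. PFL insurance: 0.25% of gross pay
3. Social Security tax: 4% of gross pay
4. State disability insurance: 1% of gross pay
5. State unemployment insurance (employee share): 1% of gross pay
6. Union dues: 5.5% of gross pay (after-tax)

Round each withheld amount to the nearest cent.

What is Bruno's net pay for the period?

$2,482.69

PFL insurance: $2,983.27 × 0.0025 = $7.46
Social Security tax: $2,983.27 × 0.04 = $119.33
State unemployment insurance (employee share): $2,983.27 × 0.01 = $29.83
State disability insurance: $2,983.27 × 0.01 = $29.83
Gym membership: $150.05
Union dues: $2,983.27 × 0.055 = $164.08
Total deductions = $7.46 + $119.33 + $29.83 + $29.83 + $150.05 + $164.08 = $500.58
Net pay = $2,983.27 − $500.58 = $2,482.69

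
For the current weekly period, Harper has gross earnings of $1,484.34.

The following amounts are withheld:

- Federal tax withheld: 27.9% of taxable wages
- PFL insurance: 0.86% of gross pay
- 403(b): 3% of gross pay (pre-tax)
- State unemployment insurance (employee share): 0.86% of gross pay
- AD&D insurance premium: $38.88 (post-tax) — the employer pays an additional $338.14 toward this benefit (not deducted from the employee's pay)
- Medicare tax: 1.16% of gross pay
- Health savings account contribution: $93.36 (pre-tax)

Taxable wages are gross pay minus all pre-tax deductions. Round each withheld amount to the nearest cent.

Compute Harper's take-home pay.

$889.15

403(b): $1,484.34 × 0.03 = $44.53
Health savings account contribution: $93.36
Pre-tax total = $44.53 + $93.36 = $137.89
Taxable wages = $1,484.34 − $137.89 = $1,346.45
Federal tax withheld: $1,346.45 × 0.279 = $375.66
Medicare tax: $1,484.34 × 0.0116 = $17.22
State unemployment insurance (employee share): $1,484.34 × 0.0086 = $12.77
PFL insurance: $1,484.34 × 0.0086 = $12.77
AD&D insurance premium: $38.88
(Employer's $338.14 toward AD&D insurance premium is not withheld from the employee.)
Total deductions = $44.53 + $93.36 + $375.66 + $17.22 + $12.77 + $12.77 + $38.88 = $595.19
Net pay = $1,484.34 − $595.19 = $889.15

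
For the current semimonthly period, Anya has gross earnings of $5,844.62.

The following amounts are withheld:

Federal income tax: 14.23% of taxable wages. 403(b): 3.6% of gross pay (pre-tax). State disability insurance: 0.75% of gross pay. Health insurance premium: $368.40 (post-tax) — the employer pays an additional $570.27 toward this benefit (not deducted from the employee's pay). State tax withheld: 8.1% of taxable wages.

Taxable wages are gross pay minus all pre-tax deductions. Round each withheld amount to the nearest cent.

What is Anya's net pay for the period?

403(b): $5,844.62 × 0.036 = $210.41
Taxable wages = $5,844.62 − $210.41 = $5,634.21
State tax withheld: $5,634.21 × 0.081 = $456.37
Federal income tax: $5,634.21 × 0.1423 = $801.75
State disability insurance: $5,844.62 × 0.0075 = $43.83
Health insurance premium: $368.40
(Employer's $570.27 toward health insurance premium is not withheld from the employee.)
Total deductions = $210.41 + $456.37 + $801.75 + $43.83 + $368.40 = $1,880.76
Net pay = $5,844.62 − $1,880.76 = $3,963.86

$3,963.86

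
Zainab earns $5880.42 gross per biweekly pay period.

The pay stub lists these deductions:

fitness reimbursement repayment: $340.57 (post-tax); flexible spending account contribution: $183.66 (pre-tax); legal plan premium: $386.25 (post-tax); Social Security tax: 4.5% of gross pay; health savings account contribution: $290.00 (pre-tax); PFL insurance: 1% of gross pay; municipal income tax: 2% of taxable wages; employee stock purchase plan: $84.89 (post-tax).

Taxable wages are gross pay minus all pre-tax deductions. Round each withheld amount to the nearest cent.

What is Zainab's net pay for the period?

$4163.49

Flexible spending account contribution: $183.66
Health savings account contribution: $290.00
Pre-tax total = $183.66 + $290.00 = $473.66
Taxable wages = $5880.42 − $473.66 = $5406.76
Municipal income tax: $5406.76 × 0.02 = $108.14
Social Security tax: $5880.42 × 0.045 = $264.62
PFL insurance: $5880.42 × 0.01 = $58.80
Legal plan premium: $386.25
Employee stock purchase plan: $84.89
Fitness reimbursement repayment: $340.57
Total deductions = $183.66 + $290.00 + $108.14 + $264.62 + $58.80 + $386.25 + $84.89 + $340.57 = $1716.93
Net pay = $5880.42 − $1716.93 = $4163.49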